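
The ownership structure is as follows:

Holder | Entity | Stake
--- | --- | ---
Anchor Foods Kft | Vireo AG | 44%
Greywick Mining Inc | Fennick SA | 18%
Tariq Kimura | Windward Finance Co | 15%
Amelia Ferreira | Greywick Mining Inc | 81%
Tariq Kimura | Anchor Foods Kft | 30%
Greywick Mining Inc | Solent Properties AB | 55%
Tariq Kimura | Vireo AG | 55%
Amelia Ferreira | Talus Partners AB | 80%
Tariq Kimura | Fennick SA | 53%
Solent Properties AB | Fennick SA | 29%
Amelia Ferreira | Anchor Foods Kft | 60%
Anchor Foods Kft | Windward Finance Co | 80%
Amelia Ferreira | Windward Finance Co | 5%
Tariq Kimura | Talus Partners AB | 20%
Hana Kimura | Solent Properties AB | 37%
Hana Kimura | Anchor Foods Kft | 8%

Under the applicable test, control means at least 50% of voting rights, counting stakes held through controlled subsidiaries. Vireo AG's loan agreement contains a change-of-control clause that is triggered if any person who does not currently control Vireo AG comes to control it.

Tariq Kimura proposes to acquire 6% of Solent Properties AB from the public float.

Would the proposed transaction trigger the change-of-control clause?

No

The purchase changes only Tariq's holdings, so Tariq is the only person who could newly come to control Vireo.
Tariq holds 55% of Vireo, so Tariq controls Vireo.
So Tariq already controls Vireo before the transaction.
After the purchase, Tariq holds 6% of Solent directly.
Tariq controlled Vireo already, so this is not a new person acquiring control; every other person's position is unchanged or reduced.
No new person acquires control, so the clause is not triggered.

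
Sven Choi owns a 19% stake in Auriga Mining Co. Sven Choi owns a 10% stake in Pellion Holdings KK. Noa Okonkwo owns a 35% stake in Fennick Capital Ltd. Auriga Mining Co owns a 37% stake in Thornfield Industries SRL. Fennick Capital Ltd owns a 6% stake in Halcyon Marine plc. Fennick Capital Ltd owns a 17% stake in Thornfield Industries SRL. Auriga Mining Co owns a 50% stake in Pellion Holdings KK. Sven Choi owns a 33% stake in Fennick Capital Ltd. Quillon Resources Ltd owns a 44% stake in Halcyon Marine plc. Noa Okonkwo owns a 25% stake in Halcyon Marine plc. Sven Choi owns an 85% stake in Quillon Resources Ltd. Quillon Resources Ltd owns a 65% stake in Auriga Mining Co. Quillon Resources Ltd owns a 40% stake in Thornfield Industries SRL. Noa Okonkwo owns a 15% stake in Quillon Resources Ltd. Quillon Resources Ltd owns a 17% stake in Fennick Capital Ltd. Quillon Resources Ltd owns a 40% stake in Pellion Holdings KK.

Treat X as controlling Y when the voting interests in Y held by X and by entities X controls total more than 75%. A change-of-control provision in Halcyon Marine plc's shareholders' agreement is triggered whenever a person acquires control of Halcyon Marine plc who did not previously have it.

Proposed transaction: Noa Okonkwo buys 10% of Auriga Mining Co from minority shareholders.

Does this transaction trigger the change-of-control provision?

No

The purchase changes only Noa's holdings, so Noa is the only person who could newly come to control Halcyon.
Noa's largest direct stake is 35% in Fennick, which does not meet the threshold, so Noa controls no company.
In Halcyon, Noa's side holds only 25%, not > 75%.
So before the transaction, Noa does not control Halcyon.
After the purchase, Noa holds 10% of Auriga directly.
Noa's side now holds 10% of Auriga, not > 75%, so Noa still does not control Auriga.
After the transaction, Noa's side holds 25% of Halcyon, not > 75%, so Noa still does not control Halcyon.
No new person acquires control, so the clause is not triggered.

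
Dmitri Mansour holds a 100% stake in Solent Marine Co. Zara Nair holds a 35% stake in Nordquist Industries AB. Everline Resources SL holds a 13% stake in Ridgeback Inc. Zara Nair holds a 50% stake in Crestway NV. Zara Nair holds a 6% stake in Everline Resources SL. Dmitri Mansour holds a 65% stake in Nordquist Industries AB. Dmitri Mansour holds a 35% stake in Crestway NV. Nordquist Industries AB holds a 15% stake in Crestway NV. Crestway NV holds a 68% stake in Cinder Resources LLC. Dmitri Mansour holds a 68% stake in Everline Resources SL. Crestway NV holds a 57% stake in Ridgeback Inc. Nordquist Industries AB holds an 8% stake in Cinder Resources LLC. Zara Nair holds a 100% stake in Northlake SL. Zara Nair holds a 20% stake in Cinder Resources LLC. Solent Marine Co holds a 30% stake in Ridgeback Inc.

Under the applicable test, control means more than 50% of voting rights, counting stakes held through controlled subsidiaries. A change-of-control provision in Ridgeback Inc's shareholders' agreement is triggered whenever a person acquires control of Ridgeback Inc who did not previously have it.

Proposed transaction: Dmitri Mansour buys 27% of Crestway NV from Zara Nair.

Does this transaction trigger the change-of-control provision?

The purchase adds only to Dmitri's holdings (Zara's stake shrinks), so Dmitri is the only person who could newly come to control Ridgeback.
Dmitri holds 65% of Nordquist, so Dmitri controls Nordquist.
Dmitri holds 68% of Everline, so Dmitri controls Everline.
Dmitri holds 100% of Solent, so Dmitri controls Solent.
In Ridgeback, Dmitri's side holds only 13% + 30% = 43%, not > 50%.
So before the transaction, Dmitri does not control Ridgeback.
After the purchase, Dmitri's direct stake in Crestway rises to 35% + 27% = 62%, and Zara's stake falls to 23%.
Nordquist and Dmitri together hold 15% + 62% = 77% of Crestway, so Dmitri controls Crestway.
Everline and Crestway and Solent together hold 13% + 57% + 30% = 100% of Ridgeback, so Dmitri controls Ridgeback.
Dmitri did not control Ridgeback before and does after, so the clause is triggered.

Yes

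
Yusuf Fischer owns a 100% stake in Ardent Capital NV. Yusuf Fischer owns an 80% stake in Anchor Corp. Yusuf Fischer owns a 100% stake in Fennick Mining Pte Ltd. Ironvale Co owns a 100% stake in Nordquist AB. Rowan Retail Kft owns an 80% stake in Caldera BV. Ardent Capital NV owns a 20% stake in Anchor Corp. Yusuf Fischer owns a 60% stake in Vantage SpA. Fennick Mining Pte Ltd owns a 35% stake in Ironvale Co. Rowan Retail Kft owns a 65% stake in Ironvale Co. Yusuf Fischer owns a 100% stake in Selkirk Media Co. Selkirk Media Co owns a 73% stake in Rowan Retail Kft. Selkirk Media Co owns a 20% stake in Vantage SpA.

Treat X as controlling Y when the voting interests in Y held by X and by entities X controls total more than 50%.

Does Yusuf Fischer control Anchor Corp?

Yes

Yusuf holds 100% of Ardent, so Yusuf controls Ardent.
Yusuf and Ardent together hold 80% + 20% = 100% of Anchor, so Yusuf controls Anchor.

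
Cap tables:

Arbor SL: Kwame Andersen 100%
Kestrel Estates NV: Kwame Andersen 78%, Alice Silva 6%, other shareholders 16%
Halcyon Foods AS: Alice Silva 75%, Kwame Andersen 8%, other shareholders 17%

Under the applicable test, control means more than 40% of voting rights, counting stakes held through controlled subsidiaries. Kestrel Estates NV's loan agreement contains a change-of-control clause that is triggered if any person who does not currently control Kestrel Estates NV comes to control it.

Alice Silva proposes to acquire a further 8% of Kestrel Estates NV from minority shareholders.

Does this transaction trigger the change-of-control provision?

No

The purchase changes only Alice's holdings, so Alice is the only person who could newly come to control Kestrel.
Alice holds 75% of Halcyon, so Alice controls Halcyon.
In Kestrel, Alice's side holds only 6%, not > 40%.
So before the transaction, Alice does not control Kestrel.
After the purchase, Alice's direct stake in Kestrel rises to 6% + 8% = 14%.
After the transaction, Alice's side holds 14% of Kestrel, not > 40%, so Alice still does not control Kestrel.
No new person acquires control, so the clause is not triggered.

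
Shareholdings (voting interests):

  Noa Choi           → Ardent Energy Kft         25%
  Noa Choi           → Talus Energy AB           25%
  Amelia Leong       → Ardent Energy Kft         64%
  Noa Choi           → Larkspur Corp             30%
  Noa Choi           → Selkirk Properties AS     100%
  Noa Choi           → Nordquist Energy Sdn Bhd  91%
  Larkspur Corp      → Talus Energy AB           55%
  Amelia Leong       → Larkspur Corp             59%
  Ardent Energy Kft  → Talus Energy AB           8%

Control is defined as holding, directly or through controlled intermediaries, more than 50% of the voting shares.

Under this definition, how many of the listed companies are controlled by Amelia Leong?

Amelia holds 64% of Ardent, so Amelia controls Ardent.
Amelia holds 59% of Larkspur, so Amelia controls Larkspur.
Ardent and Larkspur together hold 8% + 55% = 63% of Talus, so Amelia controls Talus.
No other company's threshold is met.
Amelia controls 3 companies.

3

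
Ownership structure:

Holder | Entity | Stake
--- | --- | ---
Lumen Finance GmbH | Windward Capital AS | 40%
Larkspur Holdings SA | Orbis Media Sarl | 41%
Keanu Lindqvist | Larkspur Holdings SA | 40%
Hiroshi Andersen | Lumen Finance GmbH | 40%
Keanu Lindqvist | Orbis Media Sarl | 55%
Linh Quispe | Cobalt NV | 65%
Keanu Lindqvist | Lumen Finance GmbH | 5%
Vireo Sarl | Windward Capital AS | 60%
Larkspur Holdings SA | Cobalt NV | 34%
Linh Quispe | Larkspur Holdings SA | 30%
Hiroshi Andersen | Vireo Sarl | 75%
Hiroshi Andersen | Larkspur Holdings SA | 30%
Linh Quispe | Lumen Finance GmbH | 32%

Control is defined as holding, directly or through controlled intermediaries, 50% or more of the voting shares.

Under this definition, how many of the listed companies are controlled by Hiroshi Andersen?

2

Hiroshi holds 75% of Vireo, so Hiroshi controls Vireo.
Vireo holds 60% of Windward, so Hiroshi controls Windward.
No other company's threshold is met.
Hiroshi controls 2 companies.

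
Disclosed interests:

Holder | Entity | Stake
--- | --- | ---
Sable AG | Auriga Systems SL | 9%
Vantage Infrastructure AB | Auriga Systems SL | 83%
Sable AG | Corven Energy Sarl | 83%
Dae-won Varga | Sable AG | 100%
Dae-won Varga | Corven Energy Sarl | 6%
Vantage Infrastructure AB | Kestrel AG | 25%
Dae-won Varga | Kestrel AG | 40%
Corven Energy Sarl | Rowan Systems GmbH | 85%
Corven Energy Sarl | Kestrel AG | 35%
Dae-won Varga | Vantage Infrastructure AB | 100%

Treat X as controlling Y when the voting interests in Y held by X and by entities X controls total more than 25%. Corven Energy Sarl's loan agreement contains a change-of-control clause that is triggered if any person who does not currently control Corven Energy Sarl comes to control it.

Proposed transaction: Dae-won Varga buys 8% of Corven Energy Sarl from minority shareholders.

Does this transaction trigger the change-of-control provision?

No

The purchase changes only Dae-won's holdings, so Dae-won is the only person who could newly come to control Corven.
Dae-won holds 100% of Sable, so Dae-won controls Sable.
Dae-won and Sable together hold 6% + 83% = 89% of Corven, so Dae-won controls Corven.
So Dae-won already controls Corven before the transaction.
After the purchase, Dae-won's direct stake in Corven rises to 6% + 8% = 14%.
Dae-won controlled Corven already, so this is not a new person acquiring control; every other person's position is unchanged or reduced.
No new person acquires control, so the clause is not triggered.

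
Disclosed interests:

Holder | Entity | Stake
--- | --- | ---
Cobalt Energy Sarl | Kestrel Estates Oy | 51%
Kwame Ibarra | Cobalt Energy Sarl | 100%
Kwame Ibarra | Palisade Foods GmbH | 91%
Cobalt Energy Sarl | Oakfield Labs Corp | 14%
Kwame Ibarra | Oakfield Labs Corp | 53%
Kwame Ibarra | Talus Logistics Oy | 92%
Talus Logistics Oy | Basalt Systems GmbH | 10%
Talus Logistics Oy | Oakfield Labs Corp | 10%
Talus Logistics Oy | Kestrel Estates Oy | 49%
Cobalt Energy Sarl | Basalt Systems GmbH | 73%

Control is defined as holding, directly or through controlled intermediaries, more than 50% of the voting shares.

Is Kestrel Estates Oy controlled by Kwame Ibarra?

Kwame holds 92% of Talus, so Kwame controls Talus.
Kwame holds 100% of Cobalt, so Kwame controls Cobalt.
Cobalt and Talus together hold 51% + 49% = 100% of Kestrel, so Kwame controls Kestrel.

Yes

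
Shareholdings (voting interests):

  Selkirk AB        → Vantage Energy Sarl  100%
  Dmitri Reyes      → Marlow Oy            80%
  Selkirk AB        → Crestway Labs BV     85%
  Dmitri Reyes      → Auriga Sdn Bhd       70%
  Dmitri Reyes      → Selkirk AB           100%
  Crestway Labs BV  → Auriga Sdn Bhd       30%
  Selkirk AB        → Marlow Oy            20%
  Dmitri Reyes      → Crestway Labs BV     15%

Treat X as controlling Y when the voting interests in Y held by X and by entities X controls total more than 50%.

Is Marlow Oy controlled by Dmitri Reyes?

Dmitri holds 100% of Selkirk, so Dmitri controls Selkirk.
Selkirk and Dmitri together hold 20% + 80% = 100% of Marlow, so Dmitri controls Marlow.

Yes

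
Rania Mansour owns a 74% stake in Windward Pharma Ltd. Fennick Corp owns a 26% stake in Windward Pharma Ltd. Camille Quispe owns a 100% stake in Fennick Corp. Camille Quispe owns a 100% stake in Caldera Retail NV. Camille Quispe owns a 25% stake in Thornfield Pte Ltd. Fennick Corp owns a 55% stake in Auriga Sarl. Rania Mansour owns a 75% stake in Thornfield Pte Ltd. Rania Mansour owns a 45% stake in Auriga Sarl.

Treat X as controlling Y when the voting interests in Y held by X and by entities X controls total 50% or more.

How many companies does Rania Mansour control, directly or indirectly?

2

Rania holds 74% of Windward, so Rania controls Windward.
Rania holds 75% of Thornfield, so Rania controls Thornfield.
No other company's threshold is met.
Rania controls 2 companies.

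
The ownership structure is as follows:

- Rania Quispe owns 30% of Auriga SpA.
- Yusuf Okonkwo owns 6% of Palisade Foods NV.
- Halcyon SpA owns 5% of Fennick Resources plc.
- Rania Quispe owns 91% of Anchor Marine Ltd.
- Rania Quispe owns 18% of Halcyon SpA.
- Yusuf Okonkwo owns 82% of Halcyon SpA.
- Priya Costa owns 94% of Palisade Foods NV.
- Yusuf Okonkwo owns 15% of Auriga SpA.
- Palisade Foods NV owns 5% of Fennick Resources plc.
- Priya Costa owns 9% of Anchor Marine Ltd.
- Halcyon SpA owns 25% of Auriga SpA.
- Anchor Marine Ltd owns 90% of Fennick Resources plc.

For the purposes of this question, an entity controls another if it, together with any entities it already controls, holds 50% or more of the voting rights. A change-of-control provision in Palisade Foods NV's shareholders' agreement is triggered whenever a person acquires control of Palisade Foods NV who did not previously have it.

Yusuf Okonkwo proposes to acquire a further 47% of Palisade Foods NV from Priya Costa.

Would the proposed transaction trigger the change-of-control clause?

The purchase adds only to Yusuf's holdings (Priya's stake shrinks), so Yusuf is the only person who could newly come to control Palisade.
Yusuf holds 82% of Halcyon, so Yusuf controls Halcyon.
In Palisade, Yusuf's side holds only 6%, not ≥ 50%.
So before the transaction, Yusuf does not control Palisade.
After the purchase, Yusuf's direct stake in Palisade rises to 6% + 47% = 53%, and Priya's stake falls to 47%.
Yusuf holds 53% of Palisade, so Yusuf controls Palisade.
Yusuf did not control Palisade before and does after, so the clause is triggered.

Yes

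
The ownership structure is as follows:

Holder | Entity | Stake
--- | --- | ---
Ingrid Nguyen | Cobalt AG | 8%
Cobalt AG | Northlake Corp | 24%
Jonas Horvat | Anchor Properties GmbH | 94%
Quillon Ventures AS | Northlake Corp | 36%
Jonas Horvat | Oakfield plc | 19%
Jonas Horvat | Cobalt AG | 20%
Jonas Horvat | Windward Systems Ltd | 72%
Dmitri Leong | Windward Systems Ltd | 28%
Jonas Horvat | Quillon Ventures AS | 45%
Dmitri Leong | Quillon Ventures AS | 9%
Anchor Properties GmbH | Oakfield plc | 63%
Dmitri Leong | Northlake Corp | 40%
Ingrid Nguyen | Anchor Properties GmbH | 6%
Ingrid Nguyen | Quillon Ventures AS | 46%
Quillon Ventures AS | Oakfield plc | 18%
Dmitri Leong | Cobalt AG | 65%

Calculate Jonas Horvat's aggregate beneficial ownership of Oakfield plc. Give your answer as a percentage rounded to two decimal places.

86.32%

Jonas reaches Oakfield along 3 paths.
Via Anchor: 94% × 63% = 59.22%.
Direct stake: 19% = 19%.
Via Quillon: 45% × 18% = 8.1%.
Total: 59.22% + 19% + 8.1% = 86.32%.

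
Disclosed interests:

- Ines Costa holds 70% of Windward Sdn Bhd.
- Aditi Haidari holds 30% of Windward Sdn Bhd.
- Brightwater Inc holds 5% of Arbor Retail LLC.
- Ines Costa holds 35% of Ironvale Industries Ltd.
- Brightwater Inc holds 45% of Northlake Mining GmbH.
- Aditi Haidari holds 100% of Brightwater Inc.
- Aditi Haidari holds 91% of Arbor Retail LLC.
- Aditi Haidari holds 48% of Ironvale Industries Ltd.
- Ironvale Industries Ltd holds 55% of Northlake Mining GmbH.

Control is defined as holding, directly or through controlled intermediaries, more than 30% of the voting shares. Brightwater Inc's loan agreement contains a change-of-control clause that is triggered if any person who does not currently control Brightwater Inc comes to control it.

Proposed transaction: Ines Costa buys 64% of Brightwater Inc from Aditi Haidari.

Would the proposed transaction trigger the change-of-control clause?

The purchase adds only to Ines's holdings (Aditi's stake shrinks), so Ines is the only person who could newly come to control Brightwater.
Ines holds 70% of Windward, so Ines controls Windward.
Ines holds 35% of Ironvale, so Ines controls Ironvale.
Ironvale holds 55% of Northlake, so Ines controls Northlake.
Neither Ines nor any entity Ines controls holds any voting interest in Brightwater.
So before the transaction, Ines does not control Brightwater.
After the purchase, Ines holds 64% of Brightwater directly, and Aditi's stake falls to 36%.
Ines holds 64% of Brightwater, so Ines controls Brightwater.
Ines did not control Brightwater before and does after, so the clause is triggered.

Yes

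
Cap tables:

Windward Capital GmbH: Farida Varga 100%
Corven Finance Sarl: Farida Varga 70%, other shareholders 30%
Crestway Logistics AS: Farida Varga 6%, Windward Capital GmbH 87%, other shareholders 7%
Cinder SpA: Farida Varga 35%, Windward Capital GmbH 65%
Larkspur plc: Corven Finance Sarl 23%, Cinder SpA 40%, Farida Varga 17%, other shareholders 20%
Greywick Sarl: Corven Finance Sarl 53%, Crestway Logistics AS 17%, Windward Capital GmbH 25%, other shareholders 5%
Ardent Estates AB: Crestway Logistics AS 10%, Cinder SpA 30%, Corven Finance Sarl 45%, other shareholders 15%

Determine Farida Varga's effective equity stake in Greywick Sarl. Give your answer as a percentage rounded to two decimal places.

Farida reaches Greywick along 4 paths.
Via Corven: 70% × 53% = 37.1%.
Via Crestway: 6% × 17% = 1.02%.
Via Windward → Crestway: 100% × 87% × 17% = 14.79%.
Via Windward: 100% × 25% = 25%.
Total: 37.1% + 1.02% + 14.79% + 25% = 77.91%.

77.91%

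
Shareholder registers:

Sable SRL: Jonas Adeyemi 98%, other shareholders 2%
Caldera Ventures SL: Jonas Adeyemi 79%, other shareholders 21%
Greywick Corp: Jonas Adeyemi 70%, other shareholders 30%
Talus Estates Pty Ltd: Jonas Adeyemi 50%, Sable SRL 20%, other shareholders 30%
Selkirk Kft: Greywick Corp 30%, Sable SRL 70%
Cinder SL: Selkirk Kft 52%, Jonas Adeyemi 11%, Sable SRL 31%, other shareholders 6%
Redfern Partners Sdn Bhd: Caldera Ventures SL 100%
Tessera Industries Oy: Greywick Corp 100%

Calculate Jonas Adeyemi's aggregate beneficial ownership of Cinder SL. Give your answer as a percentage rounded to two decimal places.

87.97%

Jonas reaches Cinder along 4 paths.
Via Greywick → Selkirk: 70% × 30% × 52% = 10.92%.
Via Sable → Selkirk: 98% × 70% × 52% = 35.672%.
Direct stake: 11% = 11%.
Via Sable: 98% × 31% = 30.38%.
Total: 10.92% + 35.672% + 11% + 30.38% = 87.972%.
Rounded: 87.97%.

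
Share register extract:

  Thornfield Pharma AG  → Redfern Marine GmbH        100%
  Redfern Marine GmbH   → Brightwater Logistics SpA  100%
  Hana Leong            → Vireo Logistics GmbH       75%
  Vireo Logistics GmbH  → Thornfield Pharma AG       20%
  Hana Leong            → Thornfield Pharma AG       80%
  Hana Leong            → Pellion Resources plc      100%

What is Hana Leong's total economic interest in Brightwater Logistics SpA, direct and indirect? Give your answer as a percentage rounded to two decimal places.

95.00%

Hana reaches Brightwater along 2 paths.
Via Thornfield → Redfern: 80% × 100% × 100% = 80%.
Via Vireo → Thornfield → Redfern: 75% × 20% × 100% × 100% = 15%.
Total: 80% + 15% = 95%.
Rounded: 95.00%.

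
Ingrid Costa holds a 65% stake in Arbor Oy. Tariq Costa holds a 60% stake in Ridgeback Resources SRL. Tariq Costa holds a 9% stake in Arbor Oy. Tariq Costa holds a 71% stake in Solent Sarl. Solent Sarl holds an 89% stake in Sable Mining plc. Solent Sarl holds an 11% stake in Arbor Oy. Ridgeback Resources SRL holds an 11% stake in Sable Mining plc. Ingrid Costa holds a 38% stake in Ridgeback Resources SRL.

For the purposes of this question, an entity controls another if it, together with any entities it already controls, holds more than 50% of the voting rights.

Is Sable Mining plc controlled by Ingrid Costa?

No

Ingrid holds 65% of Arbor, so Ingrid controls Arbor.
Neither Ingrid nor any entity Ingrid controls holds any voting interest in Sable.
So Ingrid does not control Sable.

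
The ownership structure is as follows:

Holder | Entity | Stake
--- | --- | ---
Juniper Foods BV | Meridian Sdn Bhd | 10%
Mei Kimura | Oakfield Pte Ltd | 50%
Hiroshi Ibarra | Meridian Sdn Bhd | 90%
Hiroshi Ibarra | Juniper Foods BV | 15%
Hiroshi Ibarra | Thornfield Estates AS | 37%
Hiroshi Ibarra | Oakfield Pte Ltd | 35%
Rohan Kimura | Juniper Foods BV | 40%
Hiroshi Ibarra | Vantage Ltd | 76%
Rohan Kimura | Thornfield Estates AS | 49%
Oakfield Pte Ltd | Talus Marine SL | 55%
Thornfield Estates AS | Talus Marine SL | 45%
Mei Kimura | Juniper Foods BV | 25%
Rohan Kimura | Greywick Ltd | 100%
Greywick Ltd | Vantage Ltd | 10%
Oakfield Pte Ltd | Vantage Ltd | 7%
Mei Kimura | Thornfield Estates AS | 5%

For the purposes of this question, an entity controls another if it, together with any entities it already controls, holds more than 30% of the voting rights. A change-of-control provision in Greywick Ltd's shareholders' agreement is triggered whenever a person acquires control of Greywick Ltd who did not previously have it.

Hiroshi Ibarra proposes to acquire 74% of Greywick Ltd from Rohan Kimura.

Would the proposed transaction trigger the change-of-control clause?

The purchase adds only to Hiroshi's holdings (Rohan's stake shrinks), so Hiroshi is the only person who could newly come to control Greywick.
Hiroshi holds 35% of Oakfield, so Hiroshi controls Oakfield.
Hiroshi holds 37% of Thornfield, so Hiroshi controls Thornfield.
Hiroshi holds 90% of Meridian, so Hiroshi controls Meridian.
Thornfield and Oakfield together hold 45% + 55% = 100% of Talus, so Hiroshi controls Talus.
Oakfield and Hiroshi together hold 7% + 76% = 83% of Vantage, so Hiroshi controls Vantage.
Neither Hiroshi nor any entity Hiroshi controls holds any voting interest in Greywick.
So before the transaction, Hiroshi does not control Greywick.
After the purchase, Hiroshi holds 74% of Greywick directly, and Rohan's stake falls to 26%.
Hiroshi holds 74% of Greywick, so Hiroshi controls Greywick.
Hiroshi did not control Greywick before and does after, so the clause is triggered.

Yes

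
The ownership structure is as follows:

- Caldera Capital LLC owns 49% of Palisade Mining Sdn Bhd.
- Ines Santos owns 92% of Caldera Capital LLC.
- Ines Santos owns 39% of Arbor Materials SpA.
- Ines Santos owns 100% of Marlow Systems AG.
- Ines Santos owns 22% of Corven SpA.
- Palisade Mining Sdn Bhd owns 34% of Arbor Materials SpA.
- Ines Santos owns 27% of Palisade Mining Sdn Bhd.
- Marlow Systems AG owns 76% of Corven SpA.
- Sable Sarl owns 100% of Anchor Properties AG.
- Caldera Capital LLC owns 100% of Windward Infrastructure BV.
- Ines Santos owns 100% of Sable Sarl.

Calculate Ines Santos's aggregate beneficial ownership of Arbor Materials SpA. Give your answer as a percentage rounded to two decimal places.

63.51%

Ines reaches Arbor along 3 paths.
Direct stake: 39% = 39%.
Via Palisade: 27% × 34% = 9.18%.
Via Caldera → Palisade: 92% × 49% × 34% = 15.3272%.
Total: 39% + 9.18% + 15.3272% = 63.5072%.
Rounded: 63.51%.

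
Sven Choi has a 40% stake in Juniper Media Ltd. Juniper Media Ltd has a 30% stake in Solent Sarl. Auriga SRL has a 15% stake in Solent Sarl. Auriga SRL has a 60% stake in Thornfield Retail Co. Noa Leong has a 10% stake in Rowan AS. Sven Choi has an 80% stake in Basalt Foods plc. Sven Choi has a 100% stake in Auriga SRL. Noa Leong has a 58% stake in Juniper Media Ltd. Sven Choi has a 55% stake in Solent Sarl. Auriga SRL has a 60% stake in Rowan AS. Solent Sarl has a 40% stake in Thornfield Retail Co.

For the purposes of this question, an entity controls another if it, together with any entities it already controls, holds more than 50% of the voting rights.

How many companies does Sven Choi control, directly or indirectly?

Sven holds 100% of Auriga, so Sven controls Auriga.
Sven holds 80% of Basalt, so Sven controls Basalt.
Sven and Auriga together hold 55% + 15% = 70% of Solent, so Sven controls Solent.
Auriga holds 60% of Rowan, so Sven controls Rowan.
Solent and Auriga together hold 40% + 60% = 100% of Thornfield, so Sven controls Thornfield.
No other company's threshold is met.
Sven controls 5 companies.

5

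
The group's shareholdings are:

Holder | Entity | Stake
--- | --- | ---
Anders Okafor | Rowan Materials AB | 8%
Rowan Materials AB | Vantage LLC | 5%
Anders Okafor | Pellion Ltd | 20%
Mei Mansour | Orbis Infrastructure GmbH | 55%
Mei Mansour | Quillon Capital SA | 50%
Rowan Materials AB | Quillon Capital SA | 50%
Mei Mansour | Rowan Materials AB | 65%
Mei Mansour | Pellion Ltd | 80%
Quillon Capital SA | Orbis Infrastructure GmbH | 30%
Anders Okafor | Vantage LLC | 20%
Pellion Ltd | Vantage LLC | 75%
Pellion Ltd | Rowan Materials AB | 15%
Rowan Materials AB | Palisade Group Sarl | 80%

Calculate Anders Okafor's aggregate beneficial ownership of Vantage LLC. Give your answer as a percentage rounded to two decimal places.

35.55%

Anders reaches Vantage along 4 paths.
Via Pellion: 20% × 75% = 15%.
Direct stake: 20% = 20%.
Via Rowan: 8% × 5% = 0.4%.
Via Pellion → Rowan: 20% × 15% × 5% = 0.15%.
Total: 15% + 20% + 0.4% + 0.15% = 35.55%.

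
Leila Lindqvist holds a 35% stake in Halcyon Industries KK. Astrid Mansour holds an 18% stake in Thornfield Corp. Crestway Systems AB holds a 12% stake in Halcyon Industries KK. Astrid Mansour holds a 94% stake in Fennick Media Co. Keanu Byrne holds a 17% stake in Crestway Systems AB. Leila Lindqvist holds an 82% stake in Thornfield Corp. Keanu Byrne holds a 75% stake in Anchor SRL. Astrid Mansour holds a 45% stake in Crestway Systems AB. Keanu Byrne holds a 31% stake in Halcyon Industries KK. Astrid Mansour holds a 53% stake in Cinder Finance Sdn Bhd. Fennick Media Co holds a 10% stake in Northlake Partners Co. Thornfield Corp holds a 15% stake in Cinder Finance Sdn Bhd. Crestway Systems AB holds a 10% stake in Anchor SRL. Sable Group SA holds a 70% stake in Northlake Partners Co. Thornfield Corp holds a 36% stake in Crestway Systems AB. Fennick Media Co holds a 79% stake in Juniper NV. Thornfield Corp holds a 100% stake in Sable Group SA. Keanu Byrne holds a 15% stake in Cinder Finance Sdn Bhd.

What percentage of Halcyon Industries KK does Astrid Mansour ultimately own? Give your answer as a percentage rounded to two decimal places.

6.18%

Astrid reaches Halcyon along 2 paths.
Via Crestway: 45% × 12% = 5.4%.
Via Thornfield → Crestway: 18% × 36% × 12% = 0.7776%.
Total: 5.4% + 0.7776% = 6.1776%.
Rounded: 6.18%.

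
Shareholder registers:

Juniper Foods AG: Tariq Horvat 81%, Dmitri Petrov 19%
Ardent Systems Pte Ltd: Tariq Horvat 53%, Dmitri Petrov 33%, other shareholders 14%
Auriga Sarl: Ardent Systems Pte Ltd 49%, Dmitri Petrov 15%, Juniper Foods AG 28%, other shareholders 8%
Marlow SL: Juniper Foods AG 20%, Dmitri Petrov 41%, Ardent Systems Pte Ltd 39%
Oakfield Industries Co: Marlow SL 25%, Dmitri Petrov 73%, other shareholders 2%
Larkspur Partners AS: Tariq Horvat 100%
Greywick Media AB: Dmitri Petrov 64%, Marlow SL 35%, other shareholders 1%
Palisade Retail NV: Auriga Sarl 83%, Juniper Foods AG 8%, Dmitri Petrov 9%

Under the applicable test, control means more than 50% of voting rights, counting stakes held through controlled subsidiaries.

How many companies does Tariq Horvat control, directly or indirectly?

Tariq holds 81% of Juniper, so Tariq controls Juniper.
Tariq holds 53% of Ardent, so Tariq controls Ardent.
Ardent and Juniper together hold 49% + 28% = 77% of Auriga, so Tariq controls Auriga.
Juniper and Ardent together hold 20% + 39% = 59% of Marlow, so Tariq controls Marlow.
Tariq holds 100% of Larkspur, so Tariq controls Larkspur.
Auriga and Juniper together hold 83% + 8% = 91% of Palisade, so Tariq controls Palisade.
No other company's threshold is met.
Tariq controls 6 companies.

6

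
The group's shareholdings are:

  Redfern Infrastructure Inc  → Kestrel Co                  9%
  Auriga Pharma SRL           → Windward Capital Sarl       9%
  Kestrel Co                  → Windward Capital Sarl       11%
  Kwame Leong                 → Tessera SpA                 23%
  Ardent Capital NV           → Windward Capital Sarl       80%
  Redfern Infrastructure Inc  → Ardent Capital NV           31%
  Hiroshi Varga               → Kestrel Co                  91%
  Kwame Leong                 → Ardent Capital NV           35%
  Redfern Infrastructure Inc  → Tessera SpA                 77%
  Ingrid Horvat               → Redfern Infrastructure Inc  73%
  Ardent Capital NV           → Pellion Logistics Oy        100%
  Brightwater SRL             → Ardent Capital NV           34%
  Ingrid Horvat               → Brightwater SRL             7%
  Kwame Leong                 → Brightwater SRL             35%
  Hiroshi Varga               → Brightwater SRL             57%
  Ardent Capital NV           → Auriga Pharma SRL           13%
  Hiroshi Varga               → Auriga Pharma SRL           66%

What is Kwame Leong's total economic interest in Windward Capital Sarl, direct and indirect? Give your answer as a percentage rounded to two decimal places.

38.07%

Kwame reaches Windward along 4 paths.
Via Ardent → Auriga: 35% × 13% × 9% = 0.4095%.
Via Brightwater → Ardent → Auriga: 35% × 34% × 13% × 9% = 0.13923%.
Via Ardent: 35% × 80% = 28%.
Via Brightwater → Ardent: 35% × 34% × 80% = 9.52%.
Total: 0.4095% + 0.13923% + 28% + 9.52% = 38.06873%.
Rounded: 38.07%.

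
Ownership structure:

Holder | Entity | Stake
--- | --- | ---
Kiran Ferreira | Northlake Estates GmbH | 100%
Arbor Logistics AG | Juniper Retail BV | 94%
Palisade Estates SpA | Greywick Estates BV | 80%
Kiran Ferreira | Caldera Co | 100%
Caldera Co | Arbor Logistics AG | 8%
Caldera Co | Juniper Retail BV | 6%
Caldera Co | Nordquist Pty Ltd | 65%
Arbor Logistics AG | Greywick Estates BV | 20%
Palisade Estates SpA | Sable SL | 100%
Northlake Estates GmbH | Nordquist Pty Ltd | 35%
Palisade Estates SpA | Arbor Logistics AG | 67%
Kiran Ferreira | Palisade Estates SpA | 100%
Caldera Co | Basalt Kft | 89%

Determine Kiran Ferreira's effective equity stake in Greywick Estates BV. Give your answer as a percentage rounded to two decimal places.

95.00%

Kiran reaches Greywick along 3 paths.
Via Palisade → Arbor: 100% × 67% × 20% = 13.4%.
Via Caldera → Arbor: 100% × 8% × 20% = 1.6%.
Via Palisade: 100% × 80% = 80%.
Total: 13.4% + 1.6% + 80% = 95%.
Rounded: 95.00%.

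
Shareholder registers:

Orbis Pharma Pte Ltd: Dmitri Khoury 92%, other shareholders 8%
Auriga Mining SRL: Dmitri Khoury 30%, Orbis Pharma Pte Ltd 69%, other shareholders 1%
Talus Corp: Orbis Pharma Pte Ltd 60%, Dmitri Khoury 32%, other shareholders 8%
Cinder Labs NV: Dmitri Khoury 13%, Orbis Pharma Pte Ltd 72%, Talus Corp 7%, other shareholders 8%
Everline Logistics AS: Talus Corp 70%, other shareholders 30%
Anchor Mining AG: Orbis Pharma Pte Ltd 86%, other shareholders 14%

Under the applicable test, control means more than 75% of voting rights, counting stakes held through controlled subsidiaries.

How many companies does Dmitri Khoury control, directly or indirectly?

5

Dmitri holds 92% of Orbis, so Dmitri controls Orbis.
Dmitri and Orbis together hold 30% + 69% = 99% of Auriga, so Dmitri controls Auriga.
Orbis and Dmitri together hold 60% + 32% = 92% of Talus, so Dmitri controls Talus.
Dmitri and Orbis and Talus together hold 13% + 72% + 7% = 92% of Cinder, so Dmitri controls Cinder.
Orbis holds 86% of Anchor, so Dmitri controls Anchor.
No other company's threshold is met.
Dmitri controls 5 companies.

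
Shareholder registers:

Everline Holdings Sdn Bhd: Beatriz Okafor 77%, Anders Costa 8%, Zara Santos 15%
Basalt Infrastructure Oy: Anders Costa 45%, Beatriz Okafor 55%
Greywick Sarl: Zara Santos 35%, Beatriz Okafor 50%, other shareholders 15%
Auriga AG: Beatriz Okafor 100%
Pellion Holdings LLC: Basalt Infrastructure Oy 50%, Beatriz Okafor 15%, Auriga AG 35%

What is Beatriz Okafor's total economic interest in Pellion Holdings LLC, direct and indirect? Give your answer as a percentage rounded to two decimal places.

Beatriz reaches Pellion along 3 paths.
Via Basalt: 55% × 50% = 27.5%.
Direct stake: 15% = 15%.
Via Auriga: 100% × 35% = 35%.
Total: 27.5% + 15% + 35% = 77.5%.
Rounded: 77.50%.

77.50%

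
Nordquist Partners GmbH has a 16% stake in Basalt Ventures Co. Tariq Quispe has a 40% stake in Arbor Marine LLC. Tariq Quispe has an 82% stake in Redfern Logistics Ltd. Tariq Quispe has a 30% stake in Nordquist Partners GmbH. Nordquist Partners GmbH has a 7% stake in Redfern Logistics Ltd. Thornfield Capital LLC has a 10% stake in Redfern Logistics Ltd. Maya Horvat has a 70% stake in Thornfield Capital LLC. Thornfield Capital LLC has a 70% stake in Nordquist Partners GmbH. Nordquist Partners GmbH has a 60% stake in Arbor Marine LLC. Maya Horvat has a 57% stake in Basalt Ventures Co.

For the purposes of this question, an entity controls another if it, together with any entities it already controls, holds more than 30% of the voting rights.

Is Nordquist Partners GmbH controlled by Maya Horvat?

Maya holds 70% of Thornfield, so Maya controls Thornfield.
Thornfield holds 70% of Nordquist, so Maya controls Nordquist.

Yes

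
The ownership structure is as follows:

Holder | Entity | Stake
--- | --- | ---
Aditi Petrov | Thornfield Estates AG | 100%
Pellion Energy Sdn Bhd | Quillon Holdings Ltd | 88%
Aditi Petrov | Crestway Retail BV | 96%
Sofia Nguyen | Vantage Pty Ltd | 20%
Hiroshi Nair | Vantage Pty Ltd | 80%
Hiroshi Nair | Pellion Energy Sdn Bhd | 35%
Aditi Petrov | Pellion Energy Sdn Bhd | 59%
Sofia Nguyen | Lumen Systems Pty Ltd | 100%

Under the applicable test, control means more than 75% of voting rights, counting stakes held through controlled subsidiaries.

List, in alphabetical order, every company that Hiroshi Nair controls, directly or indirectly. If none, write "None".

Hiroshi holds 80% of Vantage, so Hiroshi controls Vantage.
No other company's threshold is met.

Vantage Pty Ltd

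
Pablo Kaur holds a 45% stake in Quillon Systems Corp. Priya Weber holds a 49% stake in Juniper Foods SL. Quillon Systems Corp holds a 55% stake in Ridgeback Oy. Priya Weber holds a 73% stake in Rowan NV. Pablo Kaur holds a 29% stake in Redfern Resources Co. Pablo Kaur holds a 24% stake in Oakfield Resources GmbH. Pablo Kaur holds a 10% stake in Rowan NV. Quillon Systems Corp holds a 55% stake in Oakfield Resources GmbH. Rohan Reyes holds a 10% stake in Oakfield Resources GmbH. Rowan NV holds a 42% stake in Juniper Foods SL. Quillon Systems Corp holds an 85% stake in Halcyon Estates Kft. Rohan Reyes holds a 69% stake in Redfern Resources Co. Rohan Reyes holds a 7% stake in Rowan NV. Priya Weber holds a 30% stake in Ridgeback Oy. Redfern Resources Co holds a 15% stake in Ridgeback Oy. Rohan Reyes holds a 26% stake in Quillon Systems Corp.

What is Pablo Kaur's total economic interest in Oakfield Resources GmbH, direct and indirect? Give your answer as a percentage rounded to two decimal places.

Pablo reaches Oakfield along 2 paths.
Direct stake: 24% = 24%.
Via Quillon: 45% × 55% = 24.75%.
Total: 24% + 24.75% = 48.75%.

48.75%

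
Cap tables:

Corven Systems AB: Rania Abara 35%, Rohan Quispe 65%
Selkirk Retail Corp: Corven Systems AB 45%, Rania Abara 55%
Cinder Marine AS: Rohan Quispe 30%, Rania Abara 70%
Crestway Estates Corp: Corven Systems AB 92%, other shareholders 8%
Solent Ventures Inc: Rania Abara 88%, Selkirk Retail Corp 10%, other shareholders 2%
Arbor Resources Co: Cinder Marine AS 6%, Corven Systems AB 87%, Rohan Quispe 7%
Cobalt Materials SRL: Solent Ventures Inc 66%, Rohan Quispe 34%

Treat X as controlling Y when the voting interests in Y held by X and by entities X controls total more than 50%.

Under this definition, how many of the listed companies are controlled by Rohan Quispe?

3

Rohan holds 65% of Corven, so Rohan controls Corven.
Corven holds 92% of Crestway, so Rohan controls Crestway.
Corven and Rohan together hold 87% + 7% = 94% of Arbor, so Rohan controls Arbor.
No other company's threshold is met.
Rohan controls 3 companies.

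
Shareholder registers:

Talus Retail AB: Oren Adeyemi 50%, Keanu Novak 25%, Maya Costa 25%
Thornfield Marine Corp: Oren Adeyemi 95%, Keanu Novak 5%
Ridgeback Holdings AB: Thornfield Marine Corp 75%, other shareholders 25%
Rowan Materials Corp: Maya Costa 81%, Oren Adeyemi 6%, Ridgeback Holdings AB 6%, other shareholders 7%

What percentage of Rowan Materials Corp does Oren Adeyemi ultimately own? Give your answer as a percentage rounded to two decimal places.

Oren reaches Rowan along 2 paths.
Direct stake: 6% = 6%.
Via Thornfield → Ridgeback: 95% × 75% × 6% = 4.275%.
Total: 6% + 4.275% = 10.275%.
Rounded: 10.28%.

10.28%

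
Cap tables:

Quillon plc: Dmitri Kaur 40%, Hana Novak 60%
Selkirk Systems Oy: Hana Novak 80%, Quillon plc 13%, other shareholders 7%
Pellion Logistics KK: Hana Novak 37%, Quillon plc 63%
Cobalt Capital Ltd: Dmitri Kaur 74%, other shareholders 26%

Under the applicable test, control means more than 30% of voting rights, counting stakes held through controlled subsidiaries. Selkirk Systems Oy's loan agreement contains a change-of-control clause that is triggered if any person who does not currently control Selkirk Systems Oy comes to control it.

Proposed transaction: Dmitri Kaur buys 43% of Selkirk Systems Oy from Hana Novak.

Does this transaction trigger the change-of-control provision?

Yes

The purchase adds only to Dmitri's holdings (Hana's stake shrinks), so Dmitri is the only person who could newly come to control Selkirk.
Dmitri holds 40% of Quillon, so Dmitri controls Quillon.
Quillon holds 63% of Pellion, so Dmitri controls Pellion.
Dmitri holds 74% of Cobalt, so Dmitri controls Cobalt.
In Selkirk, Dmitri's side holds only 13%, not > 30%.
So before the transaction, Dmitri does not control Selkirk.
After the purchase, Dmitri holds 43% of Selkirk directly, and Hana's stake falls to 37%.
Quillon and Dmitri together hold 13% + 43% = 56% of Selkirk, so Dmitri controls Selkirk.
Dmitri did not control Selkirk before and does after, so the clause is triggered.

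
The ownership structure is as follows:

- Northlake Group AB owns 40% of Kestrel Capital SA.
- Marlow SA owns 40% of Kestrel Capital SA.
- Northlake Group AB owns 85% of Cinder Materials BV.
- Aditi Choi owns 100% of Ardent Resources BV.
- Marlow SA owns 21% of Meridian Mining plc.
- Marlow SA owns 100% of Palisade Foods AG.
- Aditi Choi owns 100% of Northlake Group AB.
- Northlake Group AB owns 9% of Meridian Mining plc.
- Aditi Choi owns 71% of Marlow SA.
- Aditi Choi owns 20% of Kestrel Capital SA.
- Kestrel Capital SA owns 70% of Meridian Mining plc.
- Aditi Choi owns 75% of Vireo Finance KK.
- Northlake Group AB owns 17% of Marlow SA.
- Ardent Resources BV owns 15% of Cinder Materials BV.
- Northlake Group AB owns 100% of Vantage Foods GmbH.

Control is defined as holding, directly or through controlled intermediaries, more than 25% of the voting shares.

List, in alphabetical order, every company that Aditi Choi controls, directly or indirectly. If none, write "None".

Aditi holds 100% of Ardent, so Aditi controls Ardent.
Aditi holds 100% of Northlake, so Aditi controls Northlake.
Northlake and Aditi together hold 17% + 71% = 88% of Marlow, so Aditi controls Marlow.
Aditi holds 75% of Vireo, so Aditi controls Vireo.
Aditi and Marlow and Northlake together hold 20% + 40% + 40% = 100% of Kestrel, so Aditi controls Kestrel.
Northlake and Marlow and Kestrel together hold 9% + 21% + 70% = 100% of Meridian, so Aditi controls Meridian.
Ardent and Northlake together hold 15% + 85% = 100% of Cinder, so Aditi controls Cinder.
Northlake holds 100% of Vantage, so Aditi controls Vantage.
Marlow holds 100% of Palisade, so Aditi controls Palisade.

Ardent Resources BV, Cinder Materials BV, Kestrel Capital SA, Marlow SA, Meridian Mining plc, Northlake Group AB, Palisade Foods AG, Vantage Foods GmbH, Vireo Finance KK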